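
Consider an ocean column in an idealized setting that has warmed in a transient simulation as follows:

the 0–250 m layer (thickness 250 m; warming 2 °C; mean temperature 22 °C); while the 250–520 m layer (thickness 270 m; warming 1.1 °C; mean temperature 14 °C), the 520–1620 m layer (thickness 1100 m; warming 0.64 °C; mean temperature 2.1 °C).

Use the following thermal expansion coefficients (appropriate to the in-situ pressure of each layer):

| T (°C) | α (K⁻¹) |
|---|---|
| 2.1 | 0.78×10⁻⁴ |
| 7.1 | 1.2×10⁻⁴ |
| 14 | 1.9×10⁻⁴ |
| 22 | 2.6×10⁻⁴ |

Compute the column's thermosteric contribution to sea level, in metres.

Layer 1 at 22 °C → α = 2.6×10⁻⁴ K⁻¹
Layer 2 at 14 °C → α = 1.9×10⁻⁴ K⁻¹
Layer 3 at 2.1 °C → α = 0.78×10⁻⁴ K⁻¹
0–250 m: 2.6×10⁻⁴ × 2 × 250 = 0.13000 m
Layer 2: 1.1 × 270 × 1.9×10⁻⁴ = 0.05643 m
520–1620 m: 0.78×10⁻⁴ × 1100 × 0.64 = 0.054912 m
Δh = 0.13000 + 0.05643 + 0.054912 = 0.241342 m

0.24 m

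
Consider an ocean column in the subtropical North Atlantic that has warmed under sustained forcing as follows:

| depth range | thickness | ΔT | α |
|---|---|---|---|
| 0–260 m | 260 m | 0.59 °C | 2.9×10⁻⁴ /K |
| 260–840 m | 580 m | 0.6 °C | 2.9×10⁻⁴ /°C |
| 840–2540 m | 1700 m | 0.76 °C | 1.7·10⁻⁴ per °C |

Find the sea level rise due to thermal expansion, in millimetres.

Layer 1: 260 × 2.9×10⁻⁴ × 0.59 = 0.044486 m
2.9×10⁻⁴ × 0.6 × 580 = 0.10092 m
840–2540 m: 0.76 × 1700 × 1.7×10⁻⁴ = 0.21964 m
Δh = 0.044486 + 0.10092 + 0.21964 = 0.365046 m

about 365 mm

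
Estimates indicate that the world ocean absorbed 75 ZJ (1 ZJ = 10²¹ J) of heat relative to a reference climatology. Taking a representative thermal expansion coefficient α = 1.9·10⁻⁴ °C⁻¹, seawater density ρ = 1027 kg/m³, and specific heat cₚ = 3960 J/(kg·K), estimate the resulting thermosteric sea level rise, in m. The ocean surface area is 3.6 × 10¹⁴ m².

Per unit area: Q = 75×10²¹ / (3.6×10¹⁴) ≈ 2.083×10⁸ J/m²
Δh = αQ/(ρcₚ) = 1.9×10⁻⁴ × 2.083×10⁸ / (1027 × 3960) ≈ 0.0097314 m

about 0.00973 m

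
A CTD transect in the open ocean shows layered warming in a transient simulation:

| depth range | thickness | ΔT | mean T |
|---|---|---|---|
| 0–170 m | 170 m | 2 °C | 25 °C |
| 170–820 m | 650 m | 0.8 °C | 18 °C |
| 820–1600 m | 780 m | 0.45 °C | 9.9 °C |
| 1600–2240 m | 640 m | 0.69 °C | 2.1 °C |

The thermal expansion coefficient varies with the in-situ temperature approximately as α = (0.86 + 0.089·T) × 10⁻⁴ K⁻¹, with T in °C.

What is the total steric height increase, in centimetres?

Δh = 34 cm

Layer 1: α = (0.86 + 0.089×25)×10⁻⁴ = 3.085×10⁻⁴ K⁻¹
Layer 2: α = (0.86 + 0.089×18)×10⁻⁴ = 2.462×10⁻⁴ K⁻¹
Layer 3: α = (0.86 + 0.089×9.9)×10⁻⁴ = 1.7411×10⁻⁴ K⁻¹
Layer 4: α = (0.86 + 0.089×2.1)×10⁻⁴ = 1.0469×10⁻⁴ K⁻¹
Layer 1: 3.085×10⁻⁴ × 2 × 170 = 0.10489 m
170–820 m: 650 × 2.462×10⁻⁴ × 0.8 = 0.128024 m
780 × 1.7411×10⁻⁴ × 0.45 = 0.06111261 m
640 × 0.69 × 1.0469×10⁻⁴ = 0.046231104 m
Δh = 0.10489 + 0.128024 + 0.06111261 + 0.046231104 = 0.340257714 m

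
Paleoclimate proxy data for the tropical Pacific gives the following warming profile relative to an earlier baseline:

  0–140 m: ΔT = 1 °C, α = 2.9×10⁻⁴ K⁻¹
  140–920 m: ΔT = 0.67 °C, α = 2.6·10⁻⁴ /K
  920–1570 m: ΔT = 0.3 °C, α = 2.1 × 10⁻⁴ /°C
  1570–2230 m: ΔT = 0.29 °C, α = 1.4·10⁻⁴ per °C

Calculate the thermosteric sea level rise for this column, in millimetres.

244 mm

Layer 1: 140 × 1 × 2.9×10⁻⁴ = 0.04060 m
780 × 2.6×10⁻⁴ × 0.67 = 0.135876 m
920–1570 m: 2.1×10⁻⁴ × 0.3 × 650 = 0.04095 m
1570–2230 m: 0.29 × 660 × 1.4×10⁻⁴ = 0.026796 m
Δh = 0.04060 + 0.135876 + 0.04095 + 0.026796 = 0.244222 m ≈ 244 mm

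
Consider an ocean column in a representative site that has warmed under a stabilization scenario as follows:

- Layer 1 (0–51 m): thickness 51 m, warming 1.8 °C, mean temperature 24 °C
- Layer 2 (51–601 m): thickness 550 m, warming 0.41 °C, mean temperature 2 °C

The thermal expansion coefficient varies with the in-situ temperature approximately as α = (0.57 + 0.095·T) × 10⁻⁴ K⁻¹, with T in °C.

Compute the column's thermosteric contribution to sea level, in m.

0.0433 m of thermosteric rise

Layer 1: α = (0.57 + 0.095×24)×10⁻⁴ = 2.85×10⁻⁴ K⁻¹
Layer 2: α = (0.57 + 0.095×2)×10⁻⁴ = 0.76×10⁻⁴ K⁻¹
0–51 m: 1.8 × 2.85×10⁻⁴ × 51 = 0.026163 m
Layer 2: 0.41 × 550 × 0.76×10⁻⁴ = 0.017138 m
Δh = 0.026163 + 0.017138 = 0.043301 m ≈ 0.0433 m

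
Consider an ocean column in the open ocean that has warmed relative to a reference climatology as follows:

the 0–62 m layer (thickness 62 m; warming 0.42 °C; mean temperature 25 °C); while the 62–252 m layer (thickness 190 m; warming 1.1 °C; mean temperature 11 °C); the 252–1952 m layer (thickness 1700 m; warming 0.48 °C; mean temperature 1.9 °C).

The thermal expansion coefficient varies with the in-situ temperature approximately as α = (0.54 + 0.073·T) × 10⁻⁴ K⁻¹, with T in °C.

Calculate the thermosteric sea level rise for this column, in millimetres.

about 90 mm

Layer 1: α = (0.54 + 0.073×25)×10⁻⁴ = 2.365×10⁻⁴ K⁻¹
Layer 2: α = (0.54 + 0.073×11)×10⁻⁴ = 1.343×10⁻⁴ K⁻¹
Layer 3: α = (0.54 + 0.073×1.9)×10⁻⁴ = 0.6787×10⁻⁴ K⁻¹
0–62 m: 62 × 2.365×10⁻⁴ × 0.42 = 0.00615846 m
190 × 1.343×10⁻⁴ × 1.1 = 0.0280687 m
252–1952 m: 1700 × 0.6787×10⁻⁴ × 0.48 = 0.05538192 m
Δh = 0.00615846 + 0.0280687 + 0.05538192 = 0.08960908 m ≈ 90 mm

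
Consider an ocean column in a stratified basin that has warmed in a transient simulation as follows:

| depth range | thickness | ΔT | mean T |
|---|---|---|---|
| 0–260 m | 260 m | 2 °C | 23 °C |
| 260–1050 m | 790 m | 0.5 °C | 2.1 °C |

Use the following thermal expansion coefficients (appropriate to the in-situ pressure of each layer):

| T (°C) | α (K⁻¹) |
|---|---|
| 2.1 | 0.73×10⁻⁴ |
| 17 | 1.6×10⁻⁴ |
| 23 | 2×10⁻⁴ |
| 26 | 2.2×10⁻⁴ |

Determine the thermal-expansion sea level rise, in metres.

0.133 m of thermosteric rise

Layer 1 at 23 °C → α = 2×10⁻⁴ K⁻¹
Layer 2 at 2.1 °C → α = 0.73×10⁻⁴ K⁻¹
260 × 2 × 2×10⁻⁴ = 0.10400 m
Layer 2: 0.73×10⁻⁴ × 0.5 × 790 = 0.028835 m
Δh = 0.10400 + 0.028835 = 0.132835 m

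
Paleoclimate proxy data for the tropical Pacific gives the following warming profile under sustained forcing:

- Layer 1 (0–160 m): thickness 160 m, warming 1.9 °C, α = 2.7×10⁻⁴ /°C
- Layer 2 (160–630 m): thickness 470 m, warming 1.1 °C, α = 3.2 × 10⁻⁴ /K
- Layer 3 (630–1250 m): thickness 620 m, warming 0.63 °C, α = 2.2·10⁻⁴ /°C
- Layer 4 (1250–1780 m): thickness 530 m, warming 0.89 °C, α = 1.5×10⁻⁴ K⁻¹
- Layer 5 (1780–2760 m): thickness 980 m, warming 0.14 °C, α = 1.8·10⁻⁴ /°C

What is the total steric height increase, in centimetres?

Δh = 43 cm

0–160 m: 160 × 1.9 × 2.7×10⁻⁴ = 0.08208 m
470 × 1.1 × 3.2×10⁻⁴ = 0.16544 m
630–1250 m: 0.63 × 2.2×10⁻⁴ × 620 = 0.085932 m
1250–1780 m: 1.5×10⁻⁴ × 530 × 0.89 = 0.070755 m
1.8×10⁻⁴ × 0.14 × 980 = 0.024696 m
Δh = 0.08208 + 0.16544 + 0.085932 + 0.070755 + 0.024696 = 0.428903 m ≈ 43 cm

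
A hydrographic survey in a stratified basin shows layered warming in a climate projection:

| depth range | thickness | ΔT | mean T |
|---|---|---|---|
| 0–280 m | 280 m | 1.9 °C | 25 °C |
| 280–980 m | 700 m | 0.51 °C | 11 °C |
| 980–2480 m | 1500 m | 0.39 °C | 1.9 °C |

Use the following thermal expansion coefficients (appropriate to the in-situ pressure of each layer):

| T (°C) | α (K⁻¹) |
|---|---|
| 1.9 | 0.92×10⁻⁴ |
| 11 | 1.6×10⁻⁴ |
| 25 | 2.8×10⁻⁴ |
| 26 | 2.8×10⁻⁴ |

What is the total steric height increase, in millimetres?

260 mm of thermosteric rise

Layer 1 at 25 °C → α = 2.8×10⁻⁴ K⁻¹
Layer 2 at 11 °C → α = 1.6×10⁻⁴ K⁻¹
Layer 3 at 1.9 °C → α = 0.92×10⁻⁴ K⁻¹
0–280 m: 280 × 1.9 × 2.8×10⁻⁴ = 0.14896 m
Layer 2: 0.51 × 700 × 1.6×10⁻⁴ = 0.05712 m
980–2480 m: 0.92×10⁻⁴ × 1500 × 0.39 = 0.05382 m
Δh = 0.14896 + 0.05712 + 0.05382 = 0.25990 m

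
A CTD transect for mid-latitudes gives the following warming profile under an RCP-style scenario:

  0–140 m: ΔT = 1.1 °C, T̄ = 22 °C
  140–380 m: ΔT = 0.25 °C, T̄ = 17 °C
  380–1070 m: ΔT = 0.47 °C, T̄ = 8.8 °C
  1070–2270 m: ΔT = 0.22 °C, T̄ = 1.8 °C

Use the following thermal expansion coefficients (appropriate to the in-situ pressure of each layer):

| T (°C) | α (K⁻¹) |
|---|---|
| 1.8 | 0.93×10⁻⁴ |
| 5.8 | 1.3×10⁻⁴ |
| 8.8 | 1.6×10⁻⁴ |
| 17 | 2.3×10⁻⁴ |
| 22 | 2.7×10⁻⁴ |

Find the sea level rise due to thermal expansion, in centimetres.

about 13.2 cm

Layer 1 at 22 °C → α = 2.7×10⁻⁴ K⁻¹
Layer 2 at 17 °C → α = 2.3×10⁻⁴ K⁻¹
Layer 3 at 8.8 °C → α = 1.6×10⁻⁴ K⁻¹
Layer 4 at 1.8 °C → α = 0.93×10⁻⁴ K⁻¹
Layer 1: 1.1 × 140 × 2.7×10⁻⁴ = 0.04158 m
140–380 m: 240 × 2.3×10⁻⁴ × 0.25 = 0.01380 m
Layer 3: 690 × 1.6×10⁻⁴ × 0.47 = 0.051888 m
Layer 4: 1200 × 0.22 × 0.93×10⁻⁴ = 0.024552 m
Δh = 0.04158 + 0.01380 + 0.051888 + 0.024552 = 0.13182 m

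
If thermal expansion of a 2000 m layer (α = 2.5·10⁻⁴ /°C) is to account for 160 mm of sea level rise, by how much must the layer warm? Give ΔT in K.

0.320 K

ΔT = Δh/(αH) = 0.16 / (2.5×10⁻⁴ × 2000) = 0.3200 K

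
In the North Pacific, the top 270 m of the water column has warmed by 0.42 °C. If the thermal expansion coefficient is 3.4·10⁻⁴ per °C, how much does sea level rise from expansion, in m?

0.0386 m

Δh = αΔT·H = 3.4×10⁻⁴ × 0.42 × 270 = 0.038556 m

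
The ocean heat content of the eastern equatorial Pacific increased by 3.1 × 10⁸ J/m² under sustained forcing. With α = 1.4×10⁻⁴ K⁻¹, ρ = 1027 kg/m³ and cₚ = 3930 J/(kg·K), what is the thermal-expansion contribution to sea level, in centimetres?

1.08 cm

Δh = αQ/(ρcₚ) = 1.4×10⁻⁴ × 3.1×10⁸ / (1027 × 3930) ≈ 0.010753 m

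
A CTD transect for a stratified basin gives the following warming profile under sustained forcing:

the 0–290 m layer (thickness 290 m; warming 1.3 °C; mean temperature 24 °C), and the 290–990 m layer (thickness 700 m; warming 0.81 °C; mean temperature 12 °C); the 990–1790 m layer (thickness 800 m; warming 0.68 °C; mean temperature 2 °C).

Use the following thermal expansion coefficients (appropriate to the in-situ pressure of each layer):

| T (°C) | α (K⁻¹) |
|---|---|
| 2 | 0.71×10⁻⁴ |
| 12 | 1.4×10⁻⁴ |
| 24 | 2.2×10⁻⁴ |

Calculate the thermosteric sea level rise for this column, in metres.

0.201 m of thermosteric rise

Layer 1 at 24 °C → α = 2.2×10⁻⁴ K⁻¹
Layer 2 at 12 °C → α = 1.4×10⁻⁴ K⁻¹
Layer 3 at 2 °C → α = 0.71×10⁻⁴ K⁻¹
0–290 m: 1.3 × 2.2×10⁻⁴ × 290 = 0.08294 m
290–990 m: 1.4×10⁻⁴ × 0.81 × 700 = 0.07938 m
Layer 3: 0.68 × 800 × 0.71×10⁻⁴ = 0.038624 m
Δh = 0.08294 + 0.07938 + 0.038624 = 0.200944 m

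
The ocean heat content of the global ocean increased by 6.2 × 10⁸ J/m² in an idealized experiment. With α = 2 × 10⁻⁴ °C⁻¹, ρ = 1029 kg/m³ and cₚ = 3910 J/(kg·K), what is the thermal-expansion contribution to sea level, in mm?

about 30.8 mm

Δh = αQ/(ρcₚ) = 2×10⁻⁴ × 6.2×10⁸ / (1029 × 3910) ≈ 0.03082 m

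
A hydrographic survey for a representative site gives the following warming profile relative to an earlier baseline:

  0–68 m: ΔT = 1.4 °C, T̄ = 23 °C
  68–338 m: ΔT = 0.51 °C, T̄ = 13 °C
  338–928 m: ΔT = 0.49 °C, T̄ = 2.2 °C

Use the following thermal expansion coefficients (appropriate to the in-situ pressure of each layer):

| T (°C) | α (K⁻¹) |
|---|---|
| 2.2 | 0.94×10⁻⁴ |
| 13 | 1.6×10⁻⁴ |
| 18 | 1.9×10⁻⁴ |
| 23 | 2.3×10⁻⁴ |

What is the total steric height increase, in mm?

Layer 1 at 23 °C → α = 2.3×10⁻⁴ K⁻¹
Layer 2 at 13 °C → α = 1.6×10⁻⁴ K⁻¹
Layer 3 at 2.2 °C → α = 0.94×10⁻⁴ K⁻¹
2.3×10⁻⁴ × 68 × 1.4 = 0.021896 m
68–338 m: 270 × 1.6×10⁻⁴ × 0.51 = 0.022032 m
Layer 3: 590 × 0.94×10⁻⁴ × 0.49 = 0.0271754 m
Δh = 0.021896 + 0.022032 + 0.0271754 = 0.0711034 m

71.1 mm of thermosteric rise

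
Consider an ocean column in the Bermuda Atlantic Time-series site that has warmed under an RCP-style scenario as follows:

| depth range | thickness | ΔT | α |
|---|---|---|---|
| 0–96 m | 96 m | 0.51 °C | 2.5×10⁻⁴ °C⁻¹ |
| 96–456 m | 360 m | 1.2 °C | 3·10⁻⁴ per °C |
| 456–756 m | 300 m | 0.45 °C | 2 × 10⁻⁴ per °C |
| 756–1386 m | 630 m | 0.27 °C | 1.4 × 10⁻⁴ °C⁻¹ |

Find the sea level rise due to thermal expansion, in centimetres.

19.3 cm of thermosteric rise

Layer 1: 2.5×10⁻⁴ × 96 × 0.51 = 0.01224 m
Layer 2: 3×10⁻⁴ × 360 × 1.2 = 0.12960 m
Layer 3: 0.45 × 300 × 2×10⁻⁴ = 0.02700 m
Layer 4: 630 × 0.27 × 1.4×10⁻⁴ = 0.023814 m
Δh = 0.01224 + 0.12960 + 0.02700 + 0.023814 = 0.192654 m ≈ 19.3 cm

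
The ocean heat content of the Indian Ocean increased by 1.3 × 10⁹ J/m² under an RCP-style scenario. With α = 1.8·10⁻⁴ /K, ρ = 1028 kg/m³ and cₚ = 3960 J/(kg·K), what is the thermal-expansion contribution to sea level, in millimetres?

57.5 mm of thermosteric rise

Δh = αQ/(ρcₚ) = 1.8×10⁻⁴ × 1.3×10⁹ / (1028 × 3960) ≈ 0.057481 m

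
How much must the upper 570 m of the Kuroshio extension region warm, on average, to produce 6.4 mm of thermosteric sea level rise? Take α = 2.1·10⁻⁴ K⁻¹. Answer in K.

about 0.0535 K

ΔT = Δh/(αH) = 0.0064 / (2.1×10⁻⁴ × 570) ≈ 0.05347 K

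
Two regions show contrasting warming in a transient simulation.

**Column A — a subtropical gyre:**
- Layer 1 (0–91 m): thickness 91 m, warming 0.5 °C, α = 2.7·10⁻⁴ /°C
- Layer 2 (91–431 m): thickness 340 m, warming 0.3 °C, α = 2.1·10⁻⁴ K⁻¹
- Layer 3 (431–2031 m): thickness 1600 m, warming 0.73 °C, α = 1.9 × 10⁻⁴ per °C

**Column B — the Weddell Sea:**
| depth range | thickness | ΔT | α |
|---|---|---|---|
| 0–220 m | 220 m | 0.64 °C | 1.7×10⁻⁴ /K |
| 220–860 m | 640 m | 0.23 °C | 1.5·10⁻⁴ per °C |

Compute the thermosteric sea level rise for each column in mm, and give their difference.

A Layer 1: 0.5 × 2.7×10⁻⁴ × 91 = 0.012285 m
A 2.1×10⁻⁴ × 0.3 × 340 = 0.02142 m
A 1600 × 1.9×10⁻⁴ × 0.73 = 0.22192 m
A total: 0.255625 m
B Layer 1: 0.64 × 1.7×10⁻⁴ × 220 = 0.023936 m
B Layer 2: 1.5×10⁻⁴ × 640 × 0.23 = 0.02208 m
B total: 0.046016 m
Difference: 0.255625 − 0.046016 = 0.209609 m

A: 256 mm; B: 46.0 mm; difference 210 mm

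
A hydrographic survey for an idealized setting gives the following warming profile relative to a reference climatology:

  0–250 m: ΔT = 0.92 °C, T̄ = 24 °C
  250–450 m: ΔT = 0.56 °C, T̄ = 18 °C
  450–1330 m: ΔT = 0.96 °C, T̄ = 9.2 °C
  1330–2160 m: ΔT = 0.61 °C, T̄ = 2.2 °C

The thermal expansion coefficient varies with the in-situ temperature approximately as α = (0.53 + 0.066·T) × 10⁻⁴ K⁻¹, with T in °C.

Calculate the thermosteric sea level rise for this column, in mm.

about 198 mm

Layer 1: α = (0.53 + 0.066×24)×10⁻⁴ = 2.114×10⁻⁴ K⁻¹
Layer 2: α = (0.53 + 0.066×18)×10⁻⁴ = 1.718×10⁻⁴ K⁻¹
Layer 3: α = (0.53 + 0.066×9.2)×10⁻⁴ = 1.1372×10⁻⁴ K⁻¹
Layer 4: α = (0.53 + 0.066×2.2)×10⁻⁴ = 0.6752×10⁻⁴ K⁻¹
250 × 2.114×10⁻⁴ × 0.92 = 0.048622 m
Layer 2: 0.56 × 1.718×10⁻⁴ × 200 = 0.0192416 m
1.1372×10⁻⁴ × 880 × 0.96 = 0.096070656 m
1330–2160 m: 0.61 × 830 × 0.6752×10⁻⁴ = 0.034185376 m
Δh = 0.048622 + 0.0192416 + 0.096070656 + 0.034185376 = 0.198119632 m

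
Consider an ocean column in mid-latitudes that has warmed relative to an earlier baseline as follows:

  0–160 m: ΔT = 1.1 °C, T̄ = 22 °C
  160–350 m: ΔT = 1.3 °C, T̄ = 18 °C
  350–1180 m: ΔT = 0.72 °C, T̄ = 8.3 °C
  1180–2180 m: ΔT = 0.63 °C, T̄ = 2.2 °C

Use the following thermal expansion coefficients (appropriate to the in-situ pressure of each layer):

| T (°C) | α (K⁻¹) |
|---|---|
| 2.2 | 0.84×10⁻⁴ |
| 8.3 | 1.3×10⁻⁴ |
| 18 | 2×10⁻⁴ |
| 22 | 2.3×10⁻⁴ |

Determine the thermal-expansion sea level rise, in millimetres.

Layer 1 at 22 °C → α = 2.3×10⁻⁴ K⁻¹
Layer 2 at 18 °C → α = 2×10⁻⁴ K⁻¹
Layer 3 at 8.3 °C → α = 1.3×10⁻⁴ K⁻¹
Layer 4 at 2.2 °C → α = 0.84×10⁻⁴ K⁻¹
0–160 m: 1.1 × 2.3×10⁻⁴ × 160 = 0.04048 m
Layer 2: 1.3 × 2×10⁻⁴ × 190 = 0.04940 m
350–1180 m: 1.3×10⁻⁴ × 830 × 0.72 = 0.077688 m
Layer 4: 0.84×10⁻⁴ × 0.63 × 1000 = 0.05292 m
Δh = 0.04048 + 0.04940 + 0.077688 + 0.05292 = 0.220488 m

Δh ≈ 220 mm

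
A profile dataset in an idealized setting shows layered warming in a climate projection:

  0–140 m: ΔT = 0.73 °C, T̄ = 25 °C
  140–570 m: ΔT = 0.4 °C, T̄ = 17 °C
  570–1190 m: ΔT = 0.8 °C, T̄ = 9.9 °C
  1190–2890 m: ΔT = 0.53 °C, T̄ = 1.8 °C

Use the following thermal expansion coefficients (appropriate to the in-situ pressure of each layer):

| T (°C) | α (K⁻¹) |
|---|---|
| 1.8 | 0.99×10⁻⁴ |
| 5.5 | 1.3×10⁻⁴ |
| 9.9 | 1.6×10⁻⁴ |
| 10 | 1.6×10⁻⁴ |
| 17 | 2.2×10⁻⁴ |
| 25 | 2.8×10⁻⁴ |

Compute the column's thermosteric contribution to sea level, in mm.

Layer 1 at 25 °C → α = 2.8×10⁻⁴ K⁻¹
Layer 2 at 17 °C → α = 2.2×10⁻⁴ K⁻¹
Layer 3 at 9.9 °C → α = 1.6×10⁻⁴ K⁻¹
Layer 4 at 1.8 °C → α = 0.99×10⁻⁴ K⁻¹
Layer 1: 0.73 × 140 × 2.8×10⁻⁴ = 0.028616 m
Layer 2: 0.4 × 2.2×10⁻⁴ × 430 = 0.03784 m
620 × 1.6×10⁻⁴ × 0.8 = 0.07936 m
Layer 4: 0.99×10⁻⁴ × 0.53 × 1700 = 0.089199 m
Δh = 0.028616 + 0.03784 + 0.07936 + 0.089199 = 0.235015 m ≈ 235 mm

235 mm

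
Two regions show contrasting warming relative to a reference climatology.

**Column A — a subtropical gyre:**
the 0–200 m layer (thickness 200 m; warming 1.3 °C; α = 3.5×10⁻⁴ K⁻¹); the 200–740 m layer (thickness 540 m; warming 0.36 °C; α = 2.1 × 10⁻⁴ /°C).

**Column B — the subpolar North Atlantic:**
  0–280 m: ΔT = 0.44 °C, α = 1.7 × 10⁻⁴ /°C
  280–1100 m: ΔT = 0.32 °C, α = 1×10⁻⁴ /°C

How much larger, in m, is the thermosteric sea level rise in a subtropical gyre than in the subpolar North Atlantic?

0.0846 m

A 0–200 m: 1.3 × 3.5×10⁻⁴ × 200 = 0.09100 m
A Layer 2: 2.1×10⁻⁴ × 540 × 0.36 = 0.040824 m
A total: 0.131824 m
B 0–280 m: 280 × 0.44 × 1.7×10⁻⁴ = 0.020944 m
B Layer 2: 1×10⁻⁴ × 820 × 0.32 = 0.02624 m
B total: 0.047184 m
Difference: 0.131824 − 0.047184 = 0.08464 m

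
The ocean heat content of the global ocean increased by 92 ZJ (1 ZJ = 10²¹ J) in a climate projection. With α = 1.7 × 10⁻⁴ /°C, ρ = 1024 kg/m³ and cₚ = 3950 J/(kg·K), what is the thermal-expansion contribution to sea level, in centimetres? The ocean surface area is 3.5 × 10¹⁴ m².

about 1.1 cm

Per unit area: Q = 92×10²¹ / (3.5×10¹⁴) ≈ 2.629×10⁸ J/m²
Δh = αQ/(ρcₚ) = 1.7×10⁻⁴ × 2.629×10⁸ / (1024 × 3950) ≈ 0.011049 m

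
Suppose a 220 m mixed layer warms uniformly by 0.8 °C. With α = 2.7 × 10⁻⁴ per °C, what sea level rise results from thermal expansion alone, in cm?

4.75 cm of thermosteric rise

Δh = αΔT·H = 2.7×10⁻⁴ × 0.8 × 220 = 0.04752 m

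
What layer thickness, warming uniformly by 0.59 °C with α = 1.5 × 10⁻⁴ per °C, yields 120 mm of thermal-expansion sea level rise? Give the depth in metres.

H ≈ 1360 m

H = Δh/(αΔT) = 0.12 / (1.5×10⁻⁴ × 0.59) ≈ 1356 m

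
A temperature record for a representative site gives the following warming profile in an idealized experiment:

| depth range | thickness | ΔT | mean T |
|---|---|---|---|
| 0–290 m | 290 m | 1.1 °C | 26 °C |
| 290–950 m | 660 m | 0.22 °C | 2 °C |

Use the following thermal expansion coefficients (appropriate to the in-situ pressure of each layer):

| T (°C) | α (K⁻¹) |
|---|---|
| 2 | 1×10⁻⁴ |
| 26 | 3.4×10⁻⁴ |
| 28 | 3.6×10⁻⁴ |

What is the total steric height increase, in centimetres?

about 12.3 cm

Layer 1 at 26 °C → α = 3.4×10⁻⁴ K⁻¹
Layer 2 at 2 °C → α = 1×10⁻⁴ K⁻¹
Layer 1: 3.4×10⁻⁴ × 290 × 1.1 = 0.10846 m
Layer 2: 0.22 × 1×10⁻⁴ × 660 = 0.01452 m
Δh = 0.10846 + 0.01452 = 0.12298 m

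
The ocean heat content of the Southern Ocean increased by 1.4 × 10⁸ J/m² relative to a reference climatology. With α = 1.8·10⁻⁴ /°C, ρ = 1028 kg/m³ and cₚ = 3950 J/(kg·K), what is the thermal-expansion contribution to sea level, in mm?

Δh = αQ/(ρcₚ) = 1.8×10⁻⁴ × 1.4×10⁸ / (1028 × 3950) ≈ 0.006206 m

6.21 mm of thermosteric rise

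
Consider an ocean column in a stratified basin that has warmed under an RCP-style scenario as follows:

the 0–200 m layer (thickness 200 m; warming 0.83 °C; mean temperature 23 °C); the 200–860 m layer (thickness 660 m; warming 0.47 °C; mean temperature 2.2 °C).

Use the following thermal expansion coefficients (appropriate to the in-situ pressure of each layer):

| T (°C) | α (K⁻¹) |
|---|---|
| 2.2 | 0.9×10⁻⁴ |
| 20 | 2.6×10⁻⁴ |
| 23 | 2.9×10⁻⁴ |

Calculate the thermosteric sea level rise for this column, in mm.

Layer 1 at 23 °C → α = 2.9×10⁻⁴ K⁻¹
Layer 2 at 2.2 °C → α = 0.9×10⁻⁴ K⁻¹
0–200 m: 0.83 × 200 × 2.9×10⁻⁴ = 0.04814 m
Layer 2: 660 × 0.47 × 0.9×10⁻⁴ = 0.027918 m
Δh = 0.04814 + 0.027918 = 0.076058 m ≈ 76.1 mm

Δh = 76.1 mm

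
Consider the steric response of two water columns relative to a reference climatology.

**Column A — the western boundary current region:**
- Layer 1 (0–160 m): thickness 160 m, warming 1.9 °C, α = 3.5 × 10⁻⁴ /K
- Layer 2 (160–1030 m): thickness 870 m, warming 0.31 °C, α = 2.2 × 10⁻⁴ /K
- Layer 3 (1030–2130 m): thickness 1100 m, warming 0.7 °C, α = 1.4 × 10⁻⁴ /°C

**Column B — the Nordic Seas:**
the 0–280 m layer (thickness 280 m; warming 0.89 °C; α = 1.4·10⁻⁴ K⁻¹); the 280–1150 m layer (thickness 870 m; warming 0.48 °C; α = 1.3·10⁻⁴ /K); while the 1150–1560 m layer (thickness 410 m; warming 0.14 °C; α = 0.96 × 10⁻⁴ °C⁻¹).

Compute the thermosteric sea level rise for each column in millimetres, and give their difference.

A: 274 mm; B: 94.7 mm; difference 179 mm

A Layer 1: 3.5×10⁻⁴ × 1.9 × 160 = 0.10640 m
A 870 × 2.2×10⁻⁴ × 0.31 = 0.059334 m
A Layer 3: 1100 × 1.4×10⁻⁴ × 0.7 = 0.10780 m
A total: 0.273534 m
B 280 × 0.89 × 1.4×10⁻⁴ = 0.034888 m
B 870 × 1.3×10⁻⁴ × 0.48 = 0.054288 m
B 0.96×10⁻⁴ × 410 × 0.14 = 0.0055104 m
B total: 0.0946864 m
Difference: 0.273534 − 0.0946864 = 0.1788476 m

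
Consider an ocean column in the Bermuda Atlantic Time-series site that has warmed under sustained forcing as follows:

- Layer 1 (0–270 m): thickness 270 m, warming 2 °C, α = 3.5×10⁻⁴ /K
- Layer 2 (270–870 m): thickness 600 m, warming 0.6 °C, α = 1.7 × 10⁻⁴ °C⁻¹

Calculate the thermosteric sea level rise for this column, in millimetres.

Δh ≈ 250 mm

0–270 m: 270 × 3.5×10⁻⁴ × 2 = 0.18900 m
270–870 m: 1.7×10⁻⁴ × 0.6 × 600 = 0.06120 m
Δh = 0.18900 + 0.06120 = 0.25020 m ≈ 250 mm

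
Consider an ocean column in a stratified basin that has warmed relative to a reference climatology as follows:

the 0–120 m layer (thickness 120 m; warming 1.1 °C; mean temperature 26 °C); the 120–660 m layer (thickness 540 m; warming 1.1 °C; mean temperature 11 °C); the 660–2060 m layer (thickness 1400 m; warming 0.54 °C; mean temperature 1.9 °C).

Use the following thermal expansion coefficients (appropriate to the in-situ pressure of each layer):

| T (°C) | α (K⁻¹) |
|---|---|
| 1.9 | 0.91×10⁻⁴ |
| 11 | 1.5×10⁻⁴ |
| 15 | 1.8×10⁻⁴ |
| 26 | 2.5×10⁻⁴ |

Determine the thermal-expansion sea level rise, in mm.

Layer 1 at 26 °C → α = 2.5×10⁻⁴ K⁻¹
Layer 2 at 11 °C → α = 1.5×10⁻⁴ K⁻¹
Layer 3 at 1.9 °C → α = 0.91×10⁻⁴ K⁻¹
2.5×10⁻⁴ × 1.1 × 120 = 0.03300 m
1.1 × 540 × 1.5×10⁻⁴ = 0.08910 m
Layer 3: 0.91×10⁻⁴ × 0.54 × 1400 = 0.068796 m
Δh = 0.03300 + 0.08910 + 0.068796 = 0.190896 m ≈ 191 mm

Δh ≈ 191 mm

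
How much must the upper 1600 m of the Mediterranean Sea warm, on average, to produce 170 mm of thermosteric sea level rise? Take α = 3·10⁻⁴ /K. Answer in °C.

about 0.354 °C

ΔT = Δh/(αH) = 0.17 / (3×10⁻⁴ × 1600) ≈ 0.3542 °C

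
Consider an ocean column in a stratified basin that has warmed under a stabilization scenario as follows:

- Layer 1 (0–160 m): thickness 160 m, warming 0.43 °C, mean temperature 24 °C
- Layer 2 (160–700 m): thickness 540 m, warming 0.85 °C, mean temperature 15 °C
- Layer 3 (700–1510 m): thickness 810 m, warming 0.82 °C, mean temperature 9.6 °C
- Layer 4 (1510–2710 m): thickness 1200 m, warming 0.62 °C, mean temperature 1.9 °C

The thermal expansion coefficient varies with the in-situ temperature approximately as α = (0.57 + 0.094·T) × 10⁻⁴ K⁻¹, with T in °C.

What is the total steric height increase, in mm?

Layer 1: α = (0.57 + 0.094×24)×10⁻⁴ = 2.826×10⁻⁴ K⁻¹
Layer 2: α = (0.57 + 0.094×15)×10⁻⁴ = 1.98×10⁻⁴ K⁻¹
Layer 3: α = (0.57 + 0.094×9.6)×10⁻⁴ = 1.4724×10⁻⁴ K⁻¹
Layer 4: α = (0.57 + 0.094×1.9)×10⁻⁴ = 0.7486×10⁻⁴ K⁻¹
160 × 2.826×10⁻⁴ × 0.43 = 0.01944288 m
Layer 2: 0.85 × 540 × 1.98×10⁻⁴ = 0.090882 m
700–1510 m: 0.82 × 1.4724×10⁻⁴ × 810 = 0.097796808 m
1510–2710 m: 0.62 × 1200 × 0.7486×10⁻⁴ = 0.05569584 m
Δh = 0.01944288 + 0.090882 + 0.097796808 + 0.05569584 = 0.263817528 m

Δh = 260 mm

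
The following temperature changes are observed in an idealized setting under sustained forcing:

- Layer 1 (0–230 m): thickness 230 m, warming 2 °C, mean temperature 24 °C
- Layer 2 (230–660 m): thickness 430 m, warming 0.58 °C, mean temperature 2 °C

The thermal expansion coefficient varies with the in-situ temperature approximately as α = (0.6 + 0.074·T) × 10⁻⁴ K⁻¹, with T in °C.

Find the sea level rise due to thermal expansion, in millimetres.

Layer 1: α = (0.6 + 0.074×24)×10⁻⁴ = 2.376×10⁻⁴ K⁻¹
Layer 2: α = (0.6 + 0.074×2)×10⁻⁴ = 0.748×10⁻⁴ K⁻¹
230 × 2.376×10⁻⁴ × 2 = 0.109296 m
230–660 m: 430 × 0.748×10⁻⁴ × 0.58 = 0.01865512 m
Δh = 0.109296 + 0.01865512 = 0.12795112 m ≈ 128 mm

Δh = 128 mm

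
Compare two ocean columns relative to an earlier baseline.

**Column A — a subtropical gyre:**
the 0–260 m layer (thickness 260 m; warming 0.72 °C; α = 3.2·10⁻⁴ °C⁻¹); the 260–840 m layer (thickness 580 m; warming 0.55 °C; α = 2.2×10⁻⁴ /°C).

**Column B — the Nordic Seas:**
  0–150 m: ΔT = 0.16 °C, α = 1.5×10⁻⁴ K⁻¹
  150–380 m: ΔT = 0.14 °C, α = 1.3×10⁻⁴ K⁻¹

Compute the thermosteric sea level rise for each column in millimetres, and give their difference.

A 0.72 × 260 × 3.2×10⁻⁴ = 0.059904 m
A Layer 2: 2.2×10⁻⁴ × 580 × 0.55 = 0.07018 m
A total: 0.130084 m
B 0–150 m: 1.5×10⁻⁴ × 0.16 × 150 = 0.00360 m
B 0.14 × 230 × 1.3×10⁻⁴ = 0.004186 m
B total: 0.007786 m
Difference: 0.130084 − 0.007786 = 0.122298 m

A: 130 mm; B: 7.79 mm; difference 122 mm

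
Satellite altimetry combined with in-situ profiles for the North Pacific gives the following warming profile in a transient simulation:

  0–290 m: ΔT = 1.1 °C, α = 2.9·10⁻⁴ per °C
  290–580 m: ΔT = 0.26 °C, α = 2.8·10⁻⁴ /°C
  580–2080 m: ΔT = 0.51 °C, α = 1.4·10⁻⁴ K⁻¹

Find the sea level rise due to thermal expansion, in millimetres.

Δh ≈ 221 mm

Layer 1: 1.1 × 2.9×10⁻⁴ × 290 = 0.09251 m
Layer 2: 2.8×10⁻⁴ × 290 × 0.26 = 0.021112 m
1.4×10⁻⁴ × 0.51 × 1500 = 0.10710 m
Δh = 0.09251 + 0.021112 + 0.10710 = 0.220722 m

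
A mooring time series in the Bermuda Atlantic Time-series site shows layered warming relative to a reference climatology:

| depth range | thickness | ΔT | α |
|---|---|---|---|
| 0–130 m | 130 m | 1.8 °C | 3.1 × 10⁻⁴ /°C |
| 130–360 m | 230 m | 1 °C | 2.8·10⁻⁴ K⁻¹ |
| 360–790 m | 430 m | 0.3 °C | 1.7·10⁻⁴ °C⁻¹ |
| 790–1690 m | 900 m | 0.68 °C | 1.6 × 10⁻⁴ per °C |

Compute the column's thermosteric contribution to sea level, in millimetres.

Δh = 260 mm

Layer 1: 3.1×10⁻⁴ × 1.8 × 130 = 0.07254 m
1 × 2.8×10⁻⁴ × 230 = 0.06440 m
430 × 0.3 × 1.7×10⁻⁴ = 0.02193 m
790–1690 m: 900 × 0.68 × 1.6×10⁻⁴ = 0.09792 m
Δh = 0.07254 + 0.06440 + 0.02193 + 0.09792 = 0.25679 m ≈ 260 mm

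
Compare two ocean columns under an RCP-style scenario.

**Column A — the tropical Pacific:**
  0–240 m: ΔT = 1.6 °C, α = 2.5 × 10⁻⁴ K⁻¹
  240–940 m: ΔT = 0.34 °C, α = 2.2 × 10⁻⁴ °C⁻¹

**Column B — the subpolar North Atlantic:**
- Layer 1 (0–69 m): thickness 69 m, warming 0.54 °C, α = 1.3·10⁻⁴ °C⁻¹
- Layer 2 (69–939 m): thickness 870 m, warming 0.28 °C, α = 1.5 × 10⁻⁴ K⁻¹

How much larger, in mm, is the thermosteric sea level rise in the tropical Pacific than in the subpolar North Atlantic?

A 0–240 m: 1.6 × 2.5×10⁻⁴ × 240 = 0.09600 m
A 700 × 2.2×10⁻⁴ × 0.34 = 0.05236 m
A total: 0.14836 m
B 0.54 × 69 × 1.3×10⁻⁴ = 0.0048438 m
B Layer 2: 1.5×10⁻⁴ × 0.28 × 870 = 0.03654 m
B total: 0.0413838 m
Difference: 0.14836 − 0.0413838 = 0.1069762 m

107 mm larger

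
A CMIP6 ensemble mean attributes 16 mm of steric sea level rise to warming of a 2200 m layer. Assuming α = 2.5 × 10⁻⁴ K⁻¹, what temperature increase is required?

ΔT = Δh/(αH) = 0.016 / (2.5×10⁻⁴ × 2200) ≈ 0.02909 °C

about 0.029 °C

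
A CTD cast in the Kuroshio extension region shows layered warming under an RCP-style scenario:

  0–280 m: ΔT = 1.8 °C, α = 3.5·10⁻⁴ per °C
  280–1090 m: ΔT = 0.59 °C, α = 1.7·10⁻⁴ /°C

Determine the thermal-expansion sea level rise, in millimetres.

0–280 m: 3.5×10⁻⁴ × 1.8 × 280 = 0.17640 m
280–1090 m: 0.59 × 1.7×10⁻⁴ × 810 = 0.081243 m
Δh = 0.17640 + 0.081243 = 0.257643 m ≈ 258 mm

258 mm of thermosteric rise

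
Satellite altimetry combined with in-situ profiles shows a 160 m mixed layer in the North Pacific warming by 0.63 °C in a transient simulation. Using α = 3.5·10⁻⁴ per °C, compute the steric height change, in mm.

Δh = 35 mm

Δh = αΔT·H = 3.5×10⁻⁴ × 0.63 × 160 = 0.03528 m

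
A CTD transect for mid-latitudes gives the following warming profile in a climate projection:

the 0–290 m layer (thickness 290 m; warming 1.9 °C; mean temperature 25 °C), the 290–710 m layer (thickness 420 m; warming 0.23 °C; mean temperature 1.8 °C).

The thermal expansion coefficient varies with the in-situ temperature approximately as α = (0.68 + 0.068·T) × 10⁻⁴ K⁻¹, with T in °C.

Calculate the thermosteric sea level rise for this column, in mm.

about 139 mm

Layer 1: α = (0.68 + 0.068×25)×10⁻⁴ = 2.38×10⁻⁴ K⁻¹
Layer 2: α = (0.68 + 0.068×1.8)×10⁻⁴ = 0.8024×10⁻⁴ K⁻¹
290 × 2.38×10⁻⁴ × 1.9 = 0.131138 m
Layer 2: 0.8024×10⁻⁴ × 420 × 0.23 = 0.007751184 m
Δh = 0.131138 + 0.007751184 = 0.138889184 m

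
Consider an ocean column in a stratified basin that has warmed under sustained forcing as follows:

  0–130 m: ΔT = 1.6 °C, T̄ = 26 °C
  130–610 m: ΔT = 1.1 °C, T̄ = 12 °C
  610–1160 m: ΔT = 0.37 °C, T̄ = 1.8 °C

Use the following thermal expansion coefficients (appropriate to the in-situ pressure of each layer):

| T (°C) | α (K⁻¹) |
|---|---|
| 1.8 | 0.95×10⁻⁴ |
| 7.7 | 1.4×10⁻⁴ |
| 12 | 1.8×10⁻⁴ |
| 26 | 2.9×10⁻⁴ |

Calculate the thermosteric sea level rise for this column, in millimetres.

Layer 1 at 26 °C → α = 2.9×10⁻⁴ K⁻¹
Layer 2 at 12 °C → α = 1.8×10⁻⁴ K⁻¹
Layer 3 at 1.8 °C → α = 0.95×10⁻⁴ K⁻¹
130 × 1.6 × 2.9×10⁻⁴ = 0.06032 m
480 × 1.1 × 1.8×10⁻⁴ = 0.09504 m
Layer 3: 550 × 0.95×10⁻⁴ × 0.37 = 0.0193325 m
Δh = 0.06032 + 0.09504 + 0.0193325 = 0.1746925 m

about 175 mm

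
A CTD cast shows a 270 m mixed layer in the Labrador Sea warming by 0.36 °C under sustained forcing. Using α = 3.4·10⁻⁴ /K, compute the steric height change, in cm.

Δh = 3.30 cm

Δh = αΔT·H = 3.4×10⁻⁴ × 0.36 × 270 = 0.033048 m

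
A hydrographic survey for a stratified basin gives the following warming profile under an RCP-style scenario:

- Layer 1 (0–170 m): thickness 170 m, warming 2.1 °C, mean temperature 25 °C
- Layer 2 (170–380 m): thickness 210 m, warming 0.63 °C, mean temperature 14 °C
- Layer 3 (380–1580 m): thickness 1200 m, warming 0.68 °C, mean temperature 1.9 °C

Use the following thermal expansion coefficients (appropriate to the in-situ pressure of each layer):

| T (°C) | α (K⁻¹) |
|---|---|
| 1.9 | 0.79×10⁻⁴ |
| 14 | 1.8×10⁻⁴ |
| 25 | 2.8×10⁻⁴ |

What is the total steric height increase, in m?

0.188 m

Layer 1 at 25 °C → α = 2.8×10⁻⁴ K⁻¹
Layer 2 at 14 °C → α = 1.8×10⁻⁴ K⁻¹
Layer 3 at 1.9 °C → α = 0.79×10⁻⁴ K⁻¹
Layer 1: 170 × 2.1 × 2.8×10⁻⁴ = 0.09996 m
0.63 × 210 × 1.8×10⁻⁴ = 0.023814 m
380–1580 m: 0.68 × 1200 × 0.79×10⁻⁴ = 0.064464 m
Δh = 0.09996 + 0.023814 + 0.064464 = 0.188238 m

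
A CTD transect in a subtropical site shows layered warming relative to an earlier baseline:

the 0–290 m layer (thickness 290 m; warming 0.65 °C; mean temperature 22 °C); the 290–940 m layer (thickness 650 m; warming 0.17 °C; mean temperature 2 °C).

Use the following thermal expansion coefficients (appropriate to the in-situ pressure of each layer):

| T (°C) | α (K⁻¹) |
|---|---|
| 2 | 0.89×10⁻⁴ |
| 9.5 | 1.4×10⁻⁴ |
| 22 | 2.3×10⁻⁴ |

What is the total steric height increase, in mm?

Layer 1 at 22 °C → α = 2.3×10⁻⁴ K⁻¹
Layer 2 at 2 °C → α = 0.89×10⁻⁴ K⁻¹
Layer 1: 2.3×10⁻⁴ × 290 × 0.65 = 0.043355 m
290–940 m: 650 × 0.89×10⁻⁴ × 0.17 = 0.0098345 m
Δh = 0.043355 + 0.0098345 = 0.0531895 m

Δh = 53 mm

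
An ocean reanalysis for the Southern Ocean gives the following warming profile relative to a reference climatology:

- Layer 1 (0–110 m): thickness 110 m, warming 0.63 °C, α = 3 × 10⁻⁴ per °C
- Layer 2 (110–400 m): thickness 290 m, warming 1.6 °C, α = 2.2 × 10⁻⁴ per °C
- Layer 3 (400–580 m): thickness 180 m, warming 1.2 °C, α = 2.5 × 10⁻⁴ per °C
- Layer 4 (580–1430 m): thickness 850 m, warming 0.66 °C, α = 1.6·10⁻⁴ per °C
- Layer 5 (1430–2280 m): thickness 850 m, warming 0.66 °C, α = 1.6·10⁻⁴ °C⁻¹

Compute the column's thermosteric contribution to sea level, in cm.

Δh = 35.6 cm

3×10⁻⁴ × 110 × 0.63 = 0.02079 m
110–400 m: 1.6 × 290 × 2.2×10⁻⁴ = 0.10208 m
Layer 3: 180 × 1.2 × 2.5×10⁻⁴ = 0.05400 m
850 × 0.66 × 1.6×10⁻⁴ = 0.08976 m
Layer 5: 850 × 1.6×10⁻⁴ × 0.66 = 0.08976 m
Δh = 0.02079 + 0.10208 + 0.05400 + 0.08976 + 0.08976 = 0.35639 m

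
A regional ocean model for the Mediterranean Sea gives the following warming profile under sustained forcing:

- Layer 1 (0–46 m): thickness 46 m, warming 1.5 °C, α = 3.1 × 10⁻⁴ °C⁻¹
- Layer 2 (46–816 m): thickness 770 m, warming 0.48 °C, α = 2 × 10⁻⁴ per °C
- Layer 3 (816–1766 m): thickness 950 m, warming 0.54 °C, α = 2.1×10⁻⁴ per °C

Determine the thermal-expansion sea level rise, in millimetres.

3.1×10⁻⁴ × 1.5 × 46 = 0.02139 m
46–816 m: 0.48 × 770 × 2×10⁻⁴ = 0.07392 m
816–1766 m: 0.54 × 950 × 2.1×10⁻⁴ = 0.10773 m
Δh = 0.02139 + 0.07392 + 0.10773 = 0.20304 m ≈ 203 mm

203 mm of thermosteric rise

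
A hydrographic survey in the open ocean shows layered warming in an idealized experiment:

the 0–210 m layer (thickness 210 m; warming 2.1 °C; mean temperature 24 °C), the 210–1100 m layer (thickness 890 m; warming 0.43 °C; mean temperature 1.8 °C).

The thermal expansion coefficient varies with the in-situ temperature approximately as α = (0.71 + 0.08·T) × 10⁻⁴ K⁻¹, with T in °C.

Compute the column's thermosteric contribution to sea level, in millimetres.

Δh ≈ 150 mm

Layer 1: α = (0.71 + 0.08×24)×10⁻⁴ = 2.63×10⁻⁴ K⁻¹
Layer 2: α = (0.71 + 0.08×1.8)×10⁻⁴ = 0.854×10⁻⁴ K⁻¹
Layer 1: 2.63×10⁻⁴ × 2.1 × 210 = 0.115983 m
0.854×10⁻⁴ × 0.43 × 890 = 0.03268258 m
Δh = 0.115983 + 0.03268258 = 0.14866558 m ≈ 150 mm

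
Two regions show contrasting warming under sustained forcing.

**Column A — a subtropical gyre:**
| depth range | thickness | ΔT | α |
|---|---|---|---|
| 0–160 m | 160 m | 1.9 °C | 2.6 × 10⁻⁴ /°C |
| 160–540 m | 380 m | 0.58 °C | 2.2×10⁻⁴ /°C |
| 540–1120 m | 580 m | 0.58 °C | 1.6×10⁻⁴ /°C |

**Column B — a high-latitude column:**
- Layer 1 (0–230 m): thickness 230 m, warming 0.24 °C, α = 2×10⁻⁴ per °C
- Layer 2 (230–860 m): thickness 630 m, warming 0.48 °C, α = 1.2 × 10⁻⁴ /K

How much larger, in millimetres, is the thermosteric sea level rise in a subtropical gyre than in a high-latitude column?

Δh_A − Δh_B ≈ 134 mm

A 0–160 m: 160 × 1.9 × 2.6×10⁻⁴ = 0.07904 m
A 160–540 m: 2.2×10⁻⁴ × 0.58 × 380 = 0.048488 m
A 580 × 1.6×10⁻⁴ × 0.58 = 0.053824 m
A total: 0.181352 m
B 2×10⁻⁴ × 0.24 × 230 = 0.01104 m
B Layer 2: 1.2×10⁻⁴ × 0.48 × 630 = 0.036288 m
B total: 0.047328 m
Difference: 0.181352 − 0.047328 = 0.134024 m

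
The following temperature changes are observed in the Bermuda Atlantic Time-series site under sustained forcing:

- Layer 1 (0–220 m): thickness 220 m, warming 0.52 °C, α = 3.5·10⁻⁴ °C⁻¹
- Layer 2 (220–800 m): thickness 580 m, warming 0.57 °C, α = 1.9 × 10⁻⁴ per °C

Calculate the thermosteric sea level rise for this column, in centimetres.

0–220 m: 0.52 × 3.5×10⁻⁴ × 220 = 0.04004 m
220–800 m: 0.57 × 1.9×10⁻⁴ × 580 = 0.062814 m
Δh = 0.04004 + 0.062814 = 0.102854 m

about 10.3 cm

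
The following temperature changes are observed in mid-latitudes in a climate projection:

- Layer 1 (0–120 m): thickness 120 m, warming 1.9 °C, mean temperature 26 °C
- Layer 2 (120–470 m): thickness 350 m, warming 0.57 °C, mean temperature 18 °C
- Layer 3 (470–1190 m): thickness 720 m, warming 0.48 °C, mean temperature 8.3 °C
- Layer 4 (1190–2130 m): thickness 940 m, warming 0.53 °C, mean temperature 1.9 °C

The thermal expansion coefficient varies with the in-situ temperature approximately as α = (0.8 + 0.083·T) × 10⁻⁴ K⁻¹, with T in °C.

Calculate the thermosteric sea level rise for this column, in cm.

Layer 1: α = (0.8 + 0.083×26)×10⁻⁴ = 2.958×10⁻⁴ K⁻¹
Layer 2: α = (0.8 + 0.083×18)×10⁻⁴ = 2.294×10⁻⁴ K⁻¹
Layer 3: α = (0.8 + 0.083×8.3)×10⁻⁴ = 1.4889×10⁻⁴ K⁻¹
Layer 4: α = (0.8 + 0.083×1.9)×10⁻⁴ = 0.9577×10⁻⁴ K⁻¹
Layer 1: 1.9 × 2.958×10⁻⁴ × 120 = 0.0674424 m
Layer 2: 0.57 × 350 × 2.294×10⁻⁴ = 0.0457653 m
470–1190 m: 1.4889×10⁻⁴ × 0.48 × 720 = 0.051456384 m
940 × 0.9577×10⁻⁴ × 0.53 = 0.047712614 m
Δh = 0.0674424 + 0.0457653 + 0.051456384 + 0.047712614 = 0.212376698 m

21 cm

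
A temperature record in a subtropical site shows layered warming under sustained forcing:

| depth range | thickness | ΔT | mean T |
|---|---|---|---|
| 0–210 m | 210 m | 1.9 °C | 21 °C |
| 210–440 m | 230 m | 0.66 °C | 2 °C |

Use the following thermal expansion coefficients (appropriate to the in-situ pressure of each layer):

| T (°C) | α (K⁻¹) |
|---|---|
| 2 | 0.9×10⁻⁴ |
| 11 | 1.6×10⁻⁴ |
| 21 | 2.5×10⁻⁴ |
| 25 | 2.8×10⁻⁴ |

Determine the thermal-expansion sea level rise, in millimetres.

Layer 1 at 21 °C → α = 2.5×10⁻⁴ K⁻¹
Layer 2 at 2 °C → α = 0.9×10⁻⁴ K⁻¹
1.9 × 210 × 2.5×10⁻⁴ = 0.09975 m
210–440 m: 230 × 0.66 × 0.9×10⁻⁴ = 0.013662 m
Δh = 0.09975 + 0.013662 = 0.113412 m ≈ 110 mm

Δh ≈ 110 mm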